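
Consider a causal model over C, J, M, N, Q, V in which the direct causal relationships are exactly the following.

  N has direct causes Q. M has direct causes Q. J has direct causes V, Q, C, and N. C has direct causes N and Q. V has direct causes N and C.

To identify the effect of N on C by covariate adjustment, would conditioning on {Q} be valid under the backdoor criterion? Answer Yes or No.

Backdoor paths from N to C (paths whose first edge points into N):
  P1: N <- Q -> C
  P2: N <- Q -> J <- C
  P3: N <- Q -> J <- V <- C
Condition 1 (no descendant of N in the set): holds — descendants of N are {C, J, V}; none are in {Q}.
Condition 2 (every backdoor path blocked by {Q}):
  P1: blocked at fork node Q ∈ conditioning set.
  P2: blocked at fork node Q ∈ conditioning set.
  P3: blocked at fork node Q ∈ conditioning set.
{Q} satisfies the backdoor criterion.

Yes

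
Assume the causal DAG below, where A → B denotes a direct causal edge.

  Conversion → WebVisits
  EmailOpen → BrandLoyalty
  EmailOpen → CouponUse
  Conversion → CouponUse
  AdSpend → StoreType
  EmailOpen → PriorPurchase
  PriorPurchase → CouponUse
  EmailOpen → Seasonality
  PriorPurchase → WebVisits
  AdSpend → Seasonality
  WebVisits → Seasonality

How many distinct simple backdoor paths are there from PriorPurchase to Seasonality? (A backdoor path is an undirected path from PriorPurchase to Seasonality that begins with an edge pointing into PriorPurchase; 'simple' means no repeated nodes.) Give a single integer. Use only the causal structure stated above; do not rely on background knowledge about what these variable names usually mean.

2

A backdoor path from PriorPurchase to Seasonality is any simple undirected path whose first edge points into PriorPurchase (i.e. leaves PriorPurchase via a parent).
Parents of PriorPurchase: {EmailOpen}.
Enumerating:
  P1: PriorPurchase <- EmailOpen -> CouponUse <- Conversion -> WebVisits -> Seasonality
  P2: PriorPurchase <- EmailOpen -> Seasonality
That exhausts the simple backdoor paths. Count: 2.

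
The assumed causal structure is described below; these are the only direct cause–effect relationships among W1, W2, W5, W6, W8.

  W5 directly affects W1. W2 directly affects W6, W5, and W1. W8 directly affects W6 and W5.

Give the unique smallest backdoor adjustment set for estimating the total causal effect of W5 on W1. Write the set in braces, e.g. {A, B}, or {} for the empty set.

{W2}

Variables eligible for adjustment (non-descendants of W5, excluding W5 and W1): {W2, W6, W8}.
Backdoor paths from W5 to W1:
  P1: W5 <- W8 -> W6 <- W2 -> W1
  P2: W5 <- W2 -> W1
The empty set is not sufficient: P2 (W5 <- W2 -> W1) has no collider blocking it and no conditioned non-collider, so it is open.
Try {W2}:
  P1: blocked at collider W6 (neither it nor any descendant is in the conditioning set).
  P2: blocked at fork node W2 ∈ conditioning set.
{W2} contains no descendant of W5 and blocks every backdoor path.
No other singleton works — e.g. {W8} leaves P2 open — so {W2} is the unique smallest valid adjustment set.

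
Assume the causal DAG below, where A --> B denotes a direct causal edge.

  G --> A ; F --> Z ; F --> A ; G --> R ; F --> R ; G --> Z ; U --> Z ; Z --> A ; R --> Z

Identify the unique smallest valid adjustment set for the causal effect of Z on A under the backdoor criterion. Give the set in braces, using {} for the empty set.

Variables eligible for adjustment (non-descendants of Z, excluding Z and A): {F, G, R, U}.
Backdoor paths from Z to A:
  P1: Z <- F -> R <- G -> A
  P2: Z <- F -> A
  P3: Z <- G -> R <- F -> A
  P4: Z <- G -> A
  P5: Z <- R <- F -> A
  P6: Z <- R <- G -> A
The empty set is not sufficient: P2 (Z <- F -> A) has no collider blocking it and no conditioned non-collider, so it is open.
Try {F, G}:
  P1: blocked at fork node F ∈ conditioning set.
  P2: blocked at fork node F ∈ conditioning set.
  P3: blocked at fork node G ∈ conditioning set.
  P4: blocked at fork node G ∈ conditioning set.
  P5: blocked at fork node F ∈ conditioning set.
  P6: blocked at fork node G ∈ conditioning set.
{F, G} contains no descendant of Z and blocks every backdoor path.
Every element of {F, G} is needed (dropping F leaves P2 open; dropping G leaves P4 open), so no proper subset is valid.
Among all size-2 subsets of the eligible variables, only {F, G} blocks every backdoor path, so it is the unique smallest valid adjustment set.

{F, G}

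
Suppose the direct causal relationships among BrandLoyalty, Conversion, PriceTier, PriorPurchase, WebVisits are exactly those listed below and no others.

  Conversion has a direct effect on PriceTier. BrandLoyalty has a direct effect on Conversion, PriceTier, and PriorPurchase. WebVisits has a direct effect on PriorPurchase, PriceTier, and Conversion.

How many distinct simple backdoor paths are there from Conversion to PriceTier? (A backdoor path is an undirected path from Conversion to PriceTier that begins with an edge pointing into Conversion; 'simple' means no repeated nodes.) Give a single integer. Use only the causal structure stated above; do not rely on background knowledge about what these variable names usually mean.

4

A backdoor path from Conversion to PriceTier is any simple undirected path whose first edge points into Conversion (i.e. leaves Conversion via a parent).
Parents of Conversion: {BrandLoyalty, WebVisits}.
Enumerating:
  P1: Conversion <- BrandLoyalty -> PriorPurchase <- WebVisits -> PriceTier
  P2: Conversion <- BrandLoyalty -> PriceTier
  P3: Conversion <- WebVisits -> PriorPurchase <- BrandLoyalty -> PriceTier
  P4: Conversion <- WebVisits -> PriceTier
That exhausts the simple backdoor paths. Count: 4.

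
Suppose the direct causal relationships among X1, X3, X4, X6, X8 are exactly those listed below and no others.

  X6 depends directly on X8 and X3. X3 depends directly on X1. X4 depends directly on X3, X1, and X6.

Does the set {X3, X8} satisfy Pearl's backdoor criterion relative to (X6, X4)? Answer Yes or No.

Yes

Backdoor paths from X6 to X4 (paths whose first edge points into X6):
  P1: X6 <- X3 <- X1 -> X4
  P2: X6 <- X3 -> X4
Condition 1 (no descendant of X6 in the set): holds — descendants of X6 are {X4}; none are in {X3, X8}.
Condition 2 (every backdoor path blocked by {X3, X8}):
  P1: blocked at chain node X3 ∈ conditioning set.
  P2: blocked at fork node X3 ∈ conditioning set.
{X3, X8} satisfies the backdoor criterion.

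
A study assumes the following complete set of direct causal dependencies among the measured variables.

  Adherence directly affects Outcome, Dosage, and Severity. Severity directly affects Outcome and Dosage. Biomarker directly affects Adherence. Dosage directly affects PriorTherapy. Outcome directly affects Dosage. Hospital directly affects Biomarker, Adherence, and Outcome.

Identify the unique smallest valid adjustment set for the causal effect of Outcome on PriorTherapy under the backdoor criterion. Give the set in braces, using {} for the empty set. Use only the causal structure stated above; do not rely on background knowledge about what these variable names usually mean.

{Adherence, Severity}

Variables eligible for adjustment (non-descendants of Outcome, excluding Outcome and PriorTherapy): {Adherence, Biomarker, Hospital, Severity}.
Backdoor paths from Outcome to PriorTherapy:
  P1: Outcome <- Hospital -> Biomarker -> Adherence -> Severity -> Dosage -> PriorTherapy
  P2: Outcome <- Hospital -> Biomarker -> Adherence -> Dosage -> PriorTherapy
  P3: Outcome <- Hospital -> Adherence -> Severity -> Dosage -> PriorTherapy
  P4: Outcome <- Hospital -> Adherence -> Dosage -> PriorTherapy
  P5: Outcome <- Adherence -> Severity -> Dosage -> PriorTherapy
  P6: Outcome <- Adherence -> Dosage -> PriorTherapy
  P7: Outcome <- Severity <- Adherence -> Dosage -> PriorTherapy
  P8: Outcome <- Severity -> Dosage -> PriorTherapy
The empty set is not sufficient: P1 (Outcome <- Hospital -> Biomarker -> Adherence -> Severity -> Dosage -> PriorTherapy) has no collider blocking it and no conditioned non-collider, so it is open.
Try {Adherence, Severity}:
  P1: blocked at chain node Adherence ∈ conditioning set.
  P2: blocked at chain node Adherence ∈ conditioning set.
  P3: blocked at chain node Adherence ∈ conditioning set.
  P4: blocked at chain node Adherence ∈ conditioning set.
  P5: blocked at fork node Adherence ∈ conditioning set.
  P6: blocked at fork node Adherence ∈ conditioning set.
  P7: blocked at chain node Severity ∈ conditioning set.
  P8: blocked at fork node Severity ∈ conditioning set.
{Adherence, Severity} contains no descendant of Outcome and blocks every backdoor path.
Every element of {Adherence, Severity} is needed (dropping Adherence leaves P2 open; dropping Severity leaves P8 open), so no proper subset is valid.
Among all size-2 subsets of the eligible variables, only {Adherence, Severity} blocks every backdoor path, so it is the unique smallest valid adjustment set.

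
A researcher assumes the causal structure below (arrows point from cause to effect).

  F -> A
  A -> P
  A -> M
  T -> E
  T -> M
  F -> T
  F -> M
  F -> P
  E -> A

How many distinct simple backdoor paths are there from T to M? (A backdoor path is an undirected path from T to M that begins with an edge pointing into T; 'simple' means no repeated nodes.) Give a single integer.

3

A backdoor path from T to M is any simple undirected path whose first edge points into T (i.e. leaves T via a parent).
Parents of T: {F}.
Enumerating:
  P1: T <- F -> A -> M
  P2: T <- F -> P <- A -> M
  P3: T <- F -> M
That exhausts the simple backdoor paths. Count: 3.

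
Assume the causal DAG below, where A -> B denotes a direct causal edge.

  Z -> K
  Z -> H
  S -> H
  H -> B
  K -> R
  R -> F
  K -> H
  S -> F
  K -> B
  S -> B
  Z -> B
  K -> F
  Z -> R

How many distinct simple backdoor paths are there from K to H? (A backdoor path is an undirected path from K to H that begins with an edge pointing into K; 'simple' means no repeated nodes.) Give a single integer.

A backdoor path from K to H is any simple undirected path whose first edge points into K (i.e. leaves K via a parent).
Parents of K: {Z}.
Enumerating:
  P1: K <- Z -> H
  P2: K <- Z -> B <- S -> H
  P3: K <- Z -> B <- H
  P4: K <- Z -> R -> F <- S -> H
  P5: K <- Z -> R -> F <- S -> B <- H
That exhausts the simple backdoor paths. Count: 5.

5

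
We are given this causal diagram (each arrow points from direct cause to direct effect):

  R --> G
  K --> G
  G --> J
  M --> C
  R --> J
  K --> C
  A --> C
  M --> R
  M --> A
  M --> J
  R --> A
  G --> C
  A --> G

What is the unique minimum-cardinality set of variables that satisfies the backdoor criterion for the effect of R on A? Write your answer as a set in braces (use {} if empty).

Variables eligible for adjustment (non-descendants of R, excluding R and A): {K, M}.
Backdoor paths from R to A:
  P1: R <- M -> A
  P2: R <- M -> J <- G <- K -> C <- A
  P3: R <- M -> J <- G <- A
  P4: R <- M -> J <- G -> C <- A
  P5: R <- M -> C <- K -> G <- A
  P6: R <- M -> C <- A
  P7: R <- M -> C <- G <- A
The empty set is not sufficient: P1 (R <- M -> A) has no collider blocking it and no conditioned non-collider, so it is open.
Try {M}:
  P1: blocked at fork node M ∈ conditioning set.
  P2: blocked at fork node M ∈ conditioning set.
  P3: blocked at fork node M ∈ conditioning set.
  P4: blocked at fork node M ∈ conditioning set.
  P5: blocked at fork node M ∈ conditioning set.
  P6: blocked at fork node M ∈ conditioning set.
  P7: blocked at fork node M ∈ conditioning set.
{M} contains no descendant of R and blocks every backdoor path.
No other singleton works — e.g. {K} leaves P1 open — so {M} is the unique smallest valid adjustment set.

{M}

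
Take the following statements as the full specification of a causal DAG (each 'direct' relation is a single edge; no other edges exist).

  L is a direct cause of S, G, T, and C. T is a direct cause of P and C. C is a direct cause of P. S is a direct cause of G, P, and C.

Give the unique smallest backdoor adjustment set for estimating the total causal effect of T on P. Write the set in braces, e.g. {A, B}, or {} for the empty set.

{L}

Variables eligible for adjustment (non-descendants of T, excluding T and P): {G, L, S}.
Backdoor paths from T to P:
  P1: T <- L -> S -> C -> P
  P2: T <- L -> S -> P
  P3: T <- L -> G <- S -> C -> P
  P4: T <- L -> G <- S -> P
  P5: T <- L -> C <- S -> P
  P6: T <- L -> C -> P
The empty set is not sufficient: P1 (T <- L -> S -> C -> P) has no collider blocking it and no conditioned non-collider, so it is open.
Try {L}:
  P1: blocked at fork node L ∈ conditioning set.
  P2: blocked at fork node L ∈ conditioning set.
  P3: blocked at fork node L ∈ conditioning set.
  P4: blocked at fork node L ∈ conditioning set.
  P5: blocked at fork node L ∈ conditioning set.
  P6: blocked at fork node L ∈ conditioning set.
{L} contains no descendant of T and blocks every backdoor path.
No other singleton works — e.g. {S} leaves P6 open — so {L} is the unique smallest valid adjustment set.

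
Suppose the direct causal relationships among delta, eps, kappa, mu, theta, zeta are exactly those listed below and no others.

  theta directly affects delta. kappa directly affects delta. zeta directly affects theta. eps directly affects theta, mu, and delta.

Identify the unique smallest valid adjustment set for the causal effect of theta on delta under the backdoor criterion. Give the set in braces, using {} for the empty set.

Variables eligible for adjustment (non-descendants of theta, excluding theta and delta): {eps, kappa, mu, zeta}.
Backdoor paths from theta to delta:
  P1: theta <- eps -> delta
The empty set is not sufficient: P1 (theta <- eps -> delta) has no collider blocking it and no conditioned non-collider, so it is open.
Try {eps}:
  P1: blocked at fork node eps ∈ conditioning set.
{eps} contains no descendant of theta and blocks every backdoor path.
No other singleton works — e.g. {zeta} leaves P1 open — so {eps} is the unique smallest valid adjustment set.

{eps}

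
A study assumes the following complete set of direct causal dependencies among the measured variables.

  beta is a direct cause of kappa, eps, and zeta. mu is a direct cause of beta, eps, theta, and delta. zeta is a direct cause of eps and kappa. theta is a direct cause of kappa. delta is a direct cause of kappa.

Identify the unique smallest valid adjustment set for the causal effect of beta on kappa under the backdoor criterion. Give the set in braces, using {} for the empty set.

Variables eligible for adjustment (non-descendants of beta, excluding beta and kappa): {delta, mu, theta}.
Backdoor paths from beta to kappa:
  P1: beta <- mu -> delta -> kappa
  P2: beta <- mu -> eps <- zeta -> kappa
  P3: beta <- mu -> theta -> kappa
The empty set is not sufficient: P1 (beta <- mu -> delta -> kappa) has no collider blocking it and no conditioned non-collider, so it is open.
Try {mu}:
  P1: blocked at fork node mu ∈ conditioning set.
  P2: blocked at fork node mu ∈ conditioning set.
  P3: blocked at fork node mu ∈ conditioning set.
{mu} contains no descendant of beta and blocks every backdoor path.
No other singleton works — e.g. {delta} leaves P3 open — so {mu} is the unique smallest valid adjustment set.

{mu}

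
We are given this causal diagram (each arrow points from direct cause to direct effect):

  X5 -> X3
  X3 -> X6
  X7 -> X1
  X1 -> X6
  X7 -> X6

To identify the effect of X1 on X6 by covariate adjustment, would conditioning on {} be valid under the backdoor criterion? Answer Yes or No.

Backdoor paths from X1 to X6 (paths whose first edge points into X1):
  P1: X1 <- X7 -> X6
Condition 1 (no descendant of X1 in the set): holds — descendants of X1 are {X6}; none are in {}.
Condition 2 (every backdoor path blocked by {}):
  P1: open — no interior node is in the conditioning set.
{} does not satisfy the backdoor criterion.

No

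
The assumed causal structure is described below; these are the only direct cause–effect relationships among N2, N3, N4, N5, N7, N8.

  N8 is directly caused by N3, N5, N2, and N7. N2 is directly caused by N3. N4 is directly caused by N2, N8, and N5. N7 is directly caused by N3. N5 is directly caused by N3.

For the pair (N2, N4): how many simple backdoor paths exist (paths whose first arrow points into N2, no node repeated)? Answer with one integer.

A backdoor path from N2 to N4 is any simple undirected path whose first edge points into N2 (i.e. leaves N2 via a parent).
Parents of N2: {N3}.
Enumerating:
  P1: N2 <- N3 -> N5 -> N8 -> N4
  P2: N2 <- N3 -> N5 -> N4
  P3: N2 <- N3 -> N7 -> N8 <- N5 -> N4
  P4: N2 <- N3 -> N7 -> N8 -> N4
  P5: N2 <- N3 -> N8 <- N5 -> N4
  P6: N2 <- N3 -> N8 -> N4
That exhausts the simple backdoor paths. Count: 6.

6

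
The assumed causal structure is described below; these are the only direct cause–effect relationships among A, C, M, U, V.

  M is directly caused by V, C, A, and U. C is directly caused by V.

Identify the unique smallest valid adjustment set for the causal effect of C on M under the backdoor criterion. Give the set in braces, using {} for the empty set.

Variables eligible for adjustment (non-descendants of C, excluding C and M): {A, U, V}.
Backdoor paths from C to M:
  P1: C <- V -> M
The empty set is not sufficient: P1 (C <- V -> M) has no collider blocking it and no conditioned non-collider, so it is open.
Try {V}:
  P1: blocked at fork node V ∈ conditioning set.
{V} contains no descendant of C and blocks every backdoor path.
No other singleton works — e.g. {U} leaves P1 open — so {V} is the unique smallest valid adjustment set.

{V}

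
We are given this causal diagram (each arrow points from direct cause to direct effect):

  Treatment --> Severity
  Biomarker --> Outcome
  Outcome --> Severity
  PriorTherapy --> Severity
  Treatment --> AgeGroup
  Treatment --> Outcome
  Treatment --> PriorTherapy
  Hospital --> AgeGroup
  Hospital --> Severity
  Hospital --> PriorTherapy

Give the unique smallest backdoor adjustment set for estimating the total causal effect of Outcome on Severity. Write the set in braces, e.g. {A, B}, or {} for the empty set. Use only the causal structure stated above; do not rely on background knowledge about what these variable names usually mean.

{Treatment}

Variables eligible for adjustment (non-descendants of Outcome, excluding Outcome and Severity): {AgeGroup, Biomarker, Hospital, PriorTherapy, Treatment}.
Backdoor paths from Outcome to Severity:
  P1: Outcome <- Treatment -> PriorTherapy <- Hospital -> Severity
  P2: Outcome <- Treatment -> PriorTherapy -> Severity
  P3: Outcome <- Treatment -> AgeGroup <- Hospital -> PriorTherapy -> Severity
  P4: Outcome <- Treatment -> AgeGroup <- Hospital -> Severity
  P5: Outcome <- Treatment -> Severity
The empty set is not sufficient: P2 (Outcome <- Treatment -> PriorTherapy -> Severity) has no collider blocking it and no conditioned non-collider, so it is open.
Try {Treatment}:
  P1: blocked at fork node Treatment ∈ conditioning set.
  P2: blocked at fork node Treatment ∈ conditioning set.
  P3: blocked at fork node Treatment ∈ conditioning set.
  P4: blocked at fork node Treatment ∈ conditioning set.
  P5: blocked at fork node Treatment ∈ conditioning set.
{Treatment} contains no descendant of Outcome and blocks every backdoor path.
No other singleton works — e.g. {Hospital} leaves P2 open — so {Treatment} is the unique smallest valid adjustment set.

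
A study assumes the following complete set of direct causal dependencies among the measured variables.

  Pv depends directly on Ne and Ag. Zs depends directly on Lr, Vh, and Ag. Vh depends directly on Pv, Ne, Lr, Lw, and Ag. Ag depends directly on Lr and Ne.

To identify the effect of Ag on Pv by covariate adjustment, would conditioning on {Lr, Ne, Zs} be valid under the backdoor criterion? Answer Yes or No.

No

Backdoor paths from Ag to Pv (paths whose first edge points into Ag):
  P1: Ag <- Ne -> Pv
  P2: Ag <- Ne -> Vh <- Pv
  P3: Ag <- Lr -> Vh <- Ne -> Pv
  P4: Ag <- Lr -> Vh <- Pv
  P5: Ag <- Lr -> Zs <- Vh <- Ne -> Pv
  P6: Ag <- Lr -> Zs <- Vh <- Pv
Condition 1 (no descendant of Ag in the set): FAILS — Zs is a descendant of Ag.
Condition 2 (every backdoor path blocked by {Lr, Ne, Zs}):
  P1: blocked at fork node Ne ∈ conditioning set.
  P2: blocked at fork node Ne ∈ conditioning set.
  P3: blocked at fork node Lr ∈ conditioning set.
  P4: blocked at fork node Lr ∈ conditioning set.
  P5: blocked at fork node Lr ∈ conditioning set.
  P6: blocked at fork node Lr ∈ conditioning set.
{Lr, Ne, Zs} does not satisfy the backdoor criterion.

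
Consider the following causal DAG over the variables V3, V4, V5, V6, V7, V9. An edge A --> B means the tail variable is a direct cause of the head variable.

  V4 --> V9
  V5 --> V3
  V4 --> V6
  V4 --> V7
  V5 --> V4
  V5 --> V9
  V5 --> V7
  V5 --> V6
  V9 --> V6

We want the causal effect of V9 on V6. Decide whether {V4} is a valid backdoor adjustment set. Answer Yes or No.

No

Backdoor paths from V9 to V6 (paths whose first edge points into V9):
  P1: V9 <- V5 -> V4 -> V6
  P2: V9 <- V5 -> V6
  P3: V9 <- V5 -> V7 <- V4 -> V6
  P4: V9 <- V4 <- V5 -> V6
  P5: V9 <- V4 -> V6
  P6: V9 <- V4 -> V7 <- V5 -> V6
Condition 1 (no descendant of V9 in the set): holds — descendants of V9 are {V6}; none are in {V4}.
Condition 2 (every backdoor path blocked by {V4}):
  P1: blocked at chain node V4 ∈ conditioning set.
  P2: open — no interior node is in the conditioning set.
  P3: blocked at collider V7 (neither it nor any descendant is in the conditioning set).
  P4: blocked at chain node V4 ∈ conditioning set.
  P5: blocked at fork node V4 ∈ conditioning set.
  P6: blocked at fork node V4 ∈ conditioning set.
{V4} does not satisfy the backdoor criterion.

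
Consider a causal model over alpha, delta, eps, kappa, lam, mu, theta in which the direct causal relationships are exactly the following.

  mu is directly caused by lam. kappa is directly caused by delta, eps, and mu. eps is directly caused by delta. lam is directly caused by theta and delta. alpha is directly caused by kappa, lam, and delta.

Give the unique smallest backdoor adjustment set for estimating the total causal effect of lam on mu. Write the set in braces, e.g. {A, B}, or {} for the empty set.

{}

Variables eligible for adjustment (non-descendants of lam, excluding lam and mu): {delta, eps, theta}.
Backdoor paths from lam to mu:
  P1: lam <- delta -> eps -> kappa <- mu
  P2: lam <- delta -> kappa <- mu
  P3: lam <- delta -> alpha <- kappa <- mu
Each backdoor path contains an unconditioned collider, so every path is already blocked with the empty conditioning set:
  P1: blocked at collider kappa (neither it nor any descendant is in the conditioning set).
  P2: blocked at collider kappa (neither it nor any descendant is in the conditioning set).
  P3: blocked at collider alpha (neither it nor any descendant is in the conditioning set).
The empty set is therefore the unique smallest valid set.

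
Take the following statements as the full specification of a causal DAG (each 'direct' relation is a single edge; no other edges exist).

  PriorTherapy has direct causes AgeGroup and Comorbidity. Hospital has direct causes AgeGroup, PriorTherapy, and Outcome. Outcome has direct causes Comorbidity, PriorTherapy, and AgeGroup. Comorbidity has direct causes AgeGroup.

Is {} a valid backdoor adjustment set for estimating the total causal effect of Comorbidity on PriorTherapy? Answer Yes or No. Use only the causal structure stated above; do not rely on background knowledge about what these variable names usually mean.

No

Backdoor paths from Comorbidity to PriorTherapy (paths whose first edge points into Comorbidity):
  P1: Comorbidity <- AgeGroup -> PriorTherapy
  P2: Comorbidity <- AgeGroup -> Outcome <- PriorTherapy
  P3: Comorbidity <- AgeGroup -> Outcome -> Hospital <- PriorTherapy
  P4: Comorbidity <- AgeGroup -> Hospital <- PriorTherapy
  P5: Comorbidity <- AgeGroup -> Hospital <- Outcome <- PriorTherapy
Condition 1 (no descendant of Comorbidity in the set): holds — descendants of Comorbidity are {Hospital, Outcome, PriorTherapy}; none are in {}.
Condition 2 (every backdoor path blocked by {}):
  P1: open — no interior node is in the conditioning set.
  P2: blocked at collider Outcome (neither it nor any descendant is in the conditioning set).
  P3: blocked at collider Hospital (neither it nor any descendant is in the conditioning set).
  P4: blocked at collider Hospital (neither it nor any descendant is in the conditioning set).
  P5: blocked at collider Hospital (neither it nor any descendant is in the conditioning set).
{} does not satisfy the backdoor criterion.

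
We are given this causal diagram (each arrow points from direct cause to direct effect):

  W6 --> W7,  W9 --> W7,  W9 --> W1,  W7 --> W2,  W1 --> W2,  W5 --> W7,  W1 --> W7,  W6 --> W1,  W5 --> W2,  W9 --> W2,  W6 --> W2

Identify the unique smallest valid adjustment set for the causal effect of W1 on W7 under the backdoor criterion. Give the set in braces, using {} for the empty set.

Variables eligible for adjustment (non-descendants of W1, excluding W1 and W7): {W5, W6, W9}.
Backdoor paths from W1 to W7:
  P1: W1 <- W6 -> W7
  P2: W1 <- W6 -> W2 <- W9 -> W7
  P3: W1 <- W6 -> W2 <- W5 -> W7
  P4: W1 <- W6 -> W2 <- W7
  P5: W1 <- W9 -> W7
  P6: W1 <- W9 -> W2 <- W6 -> W7
  P7: W1 <- W9 -> W2 <- W5 -> W7
  P8: W1 <- W9 -> W2 <- W7
The empty set is not sufficient: P1 (W1 <- W6 -> W7) has no collider blocking it and no conditioned non-collider, so it is open.
Try {W6, W9}:
  P1: blocked at fork node W6 ∈ conditioning set.
  P2: blocked at fork node W6 ∈ conditioning set.
  P3: blocked at fork node W6 ∈ conditioning set.
  P4: blocked at fork node W6 ∈ conditioning set.
  P5: blocked at fork node W9 ∈ conditioning set.
  P6: blocked at fork node W9 ∈ conditioning set.
  P7: blocked at fork node W9 ∈ conditioning set.
  P8: blocked at fork node W9 ∈ conditioning set.
{W6, W9} contains no descendant of W1 and blocks every backdoor path.
Every element of {W6, W9} is needed (dropping W6 leaves P1 open; dropping W9 leaves P5 open), so no proper subset is valid.
Among all size-2 subsets of the eligible variables, only {W6, W9} blocks every backdoor path, so it is the unique smallest valid adjustment set.

{W6, W9}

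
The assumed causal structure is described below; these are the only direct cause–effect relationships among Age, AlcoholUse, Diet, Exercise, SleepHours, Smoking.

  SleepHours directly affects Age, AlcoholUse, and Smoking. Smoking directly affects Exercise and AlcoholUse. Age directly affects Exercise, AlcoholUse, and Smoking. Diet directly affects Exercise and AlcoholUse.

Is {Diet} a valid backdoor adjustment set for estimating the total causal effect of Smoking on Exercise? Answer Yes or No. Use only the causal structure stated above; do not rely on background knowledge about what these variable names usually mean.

Backdoor paths from Smoking to Exercise (paths whose first edge points into Smoking):
  P1: Smoking <- SleepHours -> Age -> Exercise
  P2: Smoking <- SleepHours -> Age -> AlcoholUse <- Diet -> Exercise
  P3: Smoking <- SleepHours -> AlcoholUse <- Age -> Exercise
  P4: Smoking <- SleepHours -> AlcoholUse <- Diet -> Exercise
  P5: Smoking <- Age <- SleepHours -> AlcoholUse <- Diet -> Exercise
  P6: Smoking <- Age -> Exercise
  P7: Smoking <- Age -> AlcoholUse <- Diet -> Exercise
Condition 1 (no descendant of Smoking in the set): holds — descendants of Smoking are {AlcoholUse, Exercise}; none are in {Diet}.
Condition 2 (every backdoor path blocked by {Diet}):
  P1: open — no interior node is in the conditioning set.
  P2: blocked at collider AlcoholUse (neither it nor any descendant is in the conditioning set).
  P3: blocked at collider AlcoholUse (neither it nor any descendant is in the conditioning set).
  P4: blocked at collider AlcoholUse (neither it nor any descendant is in the conditioning set).
  P5: blocked at collider AlcoholUse (neither it nor any descendant is in the conditioning set).
  P6: open — no interior node is in the conditioning set.
  P7: blocked at collider AlcoholUse (neither it nor any descendant is in the conditioning set).
{Diet} does not satisfy the backdoor criterion.

No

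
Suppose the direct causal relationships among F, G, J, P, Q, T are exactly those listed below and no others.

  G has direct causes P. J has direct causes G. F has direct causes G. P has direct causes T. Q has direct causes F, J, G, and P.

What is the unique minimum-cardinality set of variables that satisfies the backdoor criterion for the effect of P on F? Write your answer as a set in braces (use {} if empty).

{}

Variables eligible for adjustment (non-descendants of P, excluding P and F): {T}.
Backdoor paths from P to F:
  (none)
With no backdoor paths the empty set already satisfies the criterion, and it is trivially minimal.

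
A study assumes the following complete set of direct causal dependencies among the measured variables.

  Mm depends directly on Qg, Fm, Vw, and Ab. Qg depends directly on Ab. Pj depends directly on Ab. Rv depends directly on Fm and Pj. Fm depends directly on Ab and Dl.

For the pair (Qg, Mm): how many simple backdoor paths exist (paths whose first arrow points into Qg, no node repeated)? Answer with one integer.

3

A backdoor path from Qg to Mm is any simple undirected path whose first edge points into Qg (i.e. leaves Qg via a parent).
Parents of Qg: {Ab}.
Enumerating:
  P1: Qg <- Ab -> Fm -> Mm
  P2: Qg <- Ab -> Pj -> Rv <- Fm -> Mm
  P3: Qg <- Ab -> Mm
That exhausts the simple backdoor paths. Count: 3.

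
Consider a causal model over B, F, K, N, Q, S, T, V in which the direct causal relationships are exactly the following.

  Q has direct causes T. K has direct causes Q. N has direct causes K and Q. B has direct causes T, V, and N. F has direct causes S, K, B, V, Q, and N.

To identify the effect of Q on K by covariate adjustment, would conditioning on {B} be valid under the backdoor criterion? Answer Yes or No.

Backdoor paths from Q to K (paths whose first edge points into Q):
  P1: Q <- T -> B <- N <- K
  P2: Q <- T -> B <- N -> F <- K
  P3: Q <- T -> B <- V -> F <- K
  P4: Q <- T -> B <- V -> F <- N <- K
  P5: Q <- T -> B -> F <- K
  P6: Q <- T -> B -> F <- N <- K
Condition 1 (no descendant of Q in the set): FAILS — B is a descendant of Q.
Condition 2 (every backdoor path blocked by {B}):
  P1: open — collider(s) B are conditioned on (or have a conditioned descendant) and no non-collider on the path is in the set.
  P2: blocked at collider F (neither it nor any descendant is in the conditioning set).
  P3: blocked at collider F (neither it nor any descendant is in the conditioning set).
  P4: blocked at collider F (neither it nor any descendant is in the conditioning set).
  P5: blocked at chain node B ∈ conditioning set.
  P6: blocked at chain node B ∈ conditioning set.
{B} does not satisfy the backdoor criterion.

No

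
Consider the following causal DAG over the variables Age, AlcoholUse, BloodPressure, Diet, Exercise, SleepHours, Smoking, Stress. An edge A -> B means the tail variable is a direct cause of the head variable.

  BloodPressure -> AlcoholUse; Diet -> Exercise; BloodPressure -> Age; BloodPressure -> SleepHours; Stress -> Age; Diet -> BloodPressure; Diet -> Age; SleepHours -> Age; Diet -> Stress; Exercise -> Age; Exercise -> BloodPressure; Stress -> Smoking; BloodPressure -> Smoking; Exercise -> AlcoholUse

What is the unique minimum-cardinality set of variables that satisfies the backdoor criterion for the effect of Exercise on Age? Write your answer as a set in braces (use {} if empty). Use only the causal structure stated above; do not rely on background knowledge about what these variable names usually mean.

{Diet}

Variables eligible for adjustment (non-descendants of Exercise, excluding Exercise and Age): {Diet, Stress}.
Backdoor paths from Exercise to Age:
  P1: Exercise <- Diet -> BloodPressure -> SleepHours -> Age
  P2: Exercise <- Diet -> BloodPressure -> Age
  P3: Exercise <- Diet -> BloodPressure -> Smoking <- Stress -> Age
  P4: Exercise <- Diet -> Stress -> Age
  P5: Exercise <- Diet -> Stress -> Smoking <- BloodPressure -> SleepHours -> Age
  P6: Exercise <- Diet -> Stress -> Smoking <- BloodPressure -> Age
  P7: Exercise <- Diet -> Age
The empty set is not sufficient: P1 (Exercise <- Diet -> BloodPressure -> SleepHours -> Age) has no collider blocking it and no conditioned non-collider, so it is open.
Try {Diet}:
  P1: blocked at fork node Diet ∈ conditioning set.
  P2: blocked at fork node Diet ∈ conditioning set.
  P3: blocked at fork node Diet ∈ conditioning set.
  P4: blocked at fork node Diet ∈ conditioning set.
  P5: blocked at fork node Diet ∈ conditioning set.
  P6: blocked at fork node Diet ∈ conditioning set.
  P7: blocked at fork node Diet ∈ conditioning set.
{Diet} contains no descendant of Exercise and blocks every backdoor path.
No other singleton works — e.g. {Stress} leaves P1 open — so {Diet} is the unique smallest valid adjustment set.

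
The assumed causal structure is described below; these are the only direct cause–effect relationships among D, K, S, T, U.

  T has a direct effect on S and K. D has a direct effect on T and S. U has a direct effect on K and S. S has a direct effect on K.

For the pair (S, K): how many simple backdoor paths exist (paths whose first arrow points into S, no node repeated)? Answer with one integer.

A backdoor path from S to K is any simple undirected path whose first edge points into S (i.e. leaves S via a parent).
Parents of S: {D, T, U}.
Enumerating:
  P1: S <- U -> K
  P2: S <- D -> T -> K
  P3: S <- T -> K
That exhausts the simple backdoor paths. Count: 3.

3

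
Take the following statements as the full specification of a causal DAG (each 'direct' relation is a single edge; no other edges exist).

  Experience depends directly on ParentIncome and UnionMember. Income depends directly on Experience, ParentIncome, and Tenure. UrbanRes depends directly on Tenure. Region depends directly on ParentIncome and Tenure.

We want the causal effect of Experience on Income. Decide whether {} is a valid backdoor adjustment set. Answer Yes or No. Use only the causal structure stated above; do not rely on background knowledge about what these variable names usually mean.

Backdoor paths from Experience to Income (paths whose first edge points into Experience):
  P1: Experience <- ParentIncome -> Region <- Tenure -> Income
  P2: Experience <- ParentIncome -> Income
Condition 1 (no descendant of Experience in the set): holds — descendants of Experience are {Income}; none are in {}.
Condition 2 (every backdoor path blocked by {}):
  P1: blocked at collider Region (neither it nor any descendant is in the conditioning set).
  P2: open — no interior node is in the conditioning set.
{} does not satisfy the backdoor criterion.

No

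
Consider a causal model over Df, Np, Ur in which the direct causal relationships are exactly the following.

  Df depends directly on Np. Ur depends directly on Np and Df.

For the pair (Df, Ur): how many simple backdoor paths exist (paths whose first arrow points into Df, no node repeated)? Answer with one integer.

1

A backdoor path from Df to Ur is any simple undirected path whose first edge points into Df (i.e. leaves Df via a parent).
Parents of Df: {Np}.
Enumerating:
  P1: Df <- Np -> Ur
That exhausts the simple backdoor paths. Count: 1.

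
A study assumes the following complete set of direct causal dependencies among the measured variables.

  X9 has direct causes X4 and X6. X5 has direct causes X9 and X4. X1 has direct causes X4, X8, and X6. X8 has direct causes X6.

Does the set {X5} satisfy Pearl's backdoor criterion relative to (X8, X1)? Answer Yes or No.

Backdoor paths from X8 to X1 (paths whose first edge points into X8):
  P1: X8 <- X6 -> X1
  P2: X8 <- X6 -> X9 <- X4 -> X1
  P3: X8 <- X6 -> X9 -> X5 <- X4 -> X1
Condition 1 (no descendant of X8 in the set): holds — descendants of X8 are {X1}; none are in {X5}.
Condition 2 (every backdoor path blocked by {X5}):
  P1: open — no interior node is in the conditioning set.
  P2: open — collider(s) X9 are conditioned on (or have a conditioned descendant) and no non-collider on the path is in the set.
  P3: open — collider(s) X5 are conditioned on (or have a conditioned descendant) and no non-collider on the path is in the set.
{X5} does not satisfy the backdoor criterion.

No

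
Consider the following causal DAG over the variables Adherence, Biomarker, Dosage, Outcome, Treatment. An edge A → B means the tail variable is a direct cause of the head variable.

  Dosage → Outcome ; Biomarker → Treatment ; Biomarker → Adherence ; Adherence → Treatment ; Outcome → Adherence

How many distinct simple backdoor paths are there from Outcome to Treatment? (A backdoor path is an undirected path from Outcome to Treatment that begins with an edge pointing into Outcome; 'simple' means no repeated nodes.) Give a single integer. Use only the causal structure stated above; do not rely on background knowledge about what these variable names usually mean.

0

A backdoor path from Outcome to Treatment is any simple undirected path whose first edge points into Outcome (i.e. leaves Outcome via a parent).
Parents of Outcome: {Dosage}.
No simple path from any parent of Outcome reaches Treatment without revisiting Outcome, so there are no backdoor paths.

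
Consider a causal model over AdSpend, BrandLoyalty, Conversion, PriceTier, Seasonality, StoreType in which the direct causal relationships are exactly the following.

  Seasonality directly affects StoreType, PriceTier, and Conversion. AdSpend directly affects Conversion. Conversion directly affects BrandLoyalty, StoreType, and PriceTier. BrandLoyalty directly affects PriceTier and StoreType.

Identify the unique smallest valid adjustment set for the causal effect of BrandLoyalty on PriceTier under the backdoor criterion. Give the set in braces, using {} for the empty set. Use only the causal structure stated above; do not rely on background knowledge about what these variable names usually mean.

Variables eligible for adjustment (non-descendants of BrandLoyalty, excluding BrandLoyalty and PriceTier): {AdSpend, Conversion, Seasonality}.
Backdoor paths from BrandLoyalty to PriceTier:
  P1: BrandLoyalty <- Conversion <- Seasonality -> PriceTier
  P2: BrandLoyalty <- Conversion -> PriceTier
  P3: BrandLoyalty <- Conversion -> StoreType <- Seasonality -> PriceTier
The empty set is not sufficient: P1 (BrandLoyalty <- Conversion <- Seasonality -> PriceTier) has no collider blocking it and no conditioned non-collider, so it is open.
Try {Conversion}:
  P1: blocked at chain node Conversion ∈ conditioning set.
  P2: blocked at fork node Conversion ∈ conditioning set.
  P3: blocked at fork node Conversion ∈ conditioning set.
{Conversion} contains no descendant of BrandLoyalty and blocks every backdoor path.
No other singleton works — e.g. {Seasonality} leaves P2 open — so {Conversion} is the unique smallest valid adjustment set.

{Conversion}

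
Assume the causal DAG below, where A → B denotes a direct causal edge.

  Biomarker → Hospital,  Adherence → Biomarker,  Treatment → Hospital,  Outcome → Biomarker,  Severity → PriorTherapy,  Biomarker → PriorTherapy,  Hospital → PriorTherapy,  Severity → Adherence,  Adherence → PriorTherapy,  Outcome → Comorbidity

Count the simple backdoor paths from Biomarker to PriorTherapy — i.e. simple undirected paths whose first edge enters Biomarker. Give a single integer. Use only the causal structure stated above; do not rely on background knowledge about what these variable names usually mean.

2

A backdoor path from Biomarker to PriorTherapy is any simple undirected path whose first edge points into Biomarker (i.e. leaves Biomarker via a parent).
Parents of Biomarker: {Adherence, Outcome}.
Enumerating:
  P1: Biomarker <- Adherence <- Severity -> PriorTherapy
  P2: Biomarker <- Adherence -> PriorTherapy
That exhausts the simple backdoor paths. Count: 2.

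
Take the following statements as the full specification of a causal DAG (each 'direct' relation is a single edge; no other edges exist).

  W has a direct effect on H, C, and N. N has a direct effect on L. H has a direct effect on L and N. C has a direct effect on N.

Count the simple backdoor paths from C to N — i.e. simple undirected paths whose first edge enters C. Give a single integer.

3

A backdoor path from C to N is any simple undirected path whose first edge points into C (i.e. leaves C via a parent).
Parents of C: {W}.
Enumerating:
  P1: C <- W -> H -> N
  P2: C <- W -> H -> L <- N
  P3: C <- W -> N
That exhausts the simple backdoor paths. Count: 3.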